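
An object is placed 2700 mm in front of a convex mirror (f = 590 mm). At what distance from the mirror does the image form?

For a convex mirror, f = -590 mm.
Mirror equation: 1/q = 1/f − 1/p = 1/(-590.0) − 1/(2700) = -0.001695 − 0.0003704 = -0.002065, so q = -484 mm.
The image is virtual, upright and reduced, behind the mirror.

484 mm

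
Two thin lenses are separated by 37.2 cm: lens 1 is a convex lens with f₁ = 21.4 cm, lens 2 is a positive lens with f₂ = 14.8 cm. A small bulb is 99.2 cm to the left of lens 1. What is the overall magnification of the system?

m = -0.833

Lens 1: 1/d_i1 = 1/(21.4) − 1/(99.2) = 0.03665, so d_i1 = 27.29 cm; m₁ = −d_i1/d_o1 = -0.2751.
d_o2 = 37.2 − (27.29) = 9.910 cm.
Lens 2: 1/d_i2 = 1/(14.8) − 1/(9.910) = -0.03334, so d_i2 = -29.99 cm; m₂ = −d_i2/d_o2 = +3.027.
m = m₁·m₂ = (-0.2751)(+3.027) = -0.833.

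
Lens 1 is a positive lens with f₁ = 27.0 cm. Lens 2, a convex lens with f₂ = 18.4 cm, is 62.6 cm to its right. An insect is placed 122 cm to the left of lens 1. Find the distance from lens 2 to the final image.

Lens 1: 1/d_i1 = 1/f₁ − 1/d_o1 = 1/(27.0) − 1/(122) = 0.02884, so d_i1 = 34.67 cm.
The intermediate image is 34.67 cm to the right of lens 1, which is 62.6 − (34.67) = 27.93 cm to the left of lens 2, so d_o2 = +27.93 cm.
Lens 2: 1/d_i2 = 1/f₂ − 1/d_o2 = 1/(18.4) − 1/(27.93) = 0.01854, so d_i2 = 53.9 cm.
The final image is real, 53.9 cm to the right of lens 2 (overall magnification ≈ 0.55).

53.9 cm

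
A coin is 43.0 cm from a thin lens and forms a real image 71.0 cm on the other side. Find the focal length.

f = 26.8 cm (converging)

Real image ⇒ d_i = +71.0 cm.
1/f = 1/d_o + 1/d_i = 1/(43.0) + 1/(71.0) = 0.03734, so f = 26.8 cm.
Since f is positive, the thin lens is converging.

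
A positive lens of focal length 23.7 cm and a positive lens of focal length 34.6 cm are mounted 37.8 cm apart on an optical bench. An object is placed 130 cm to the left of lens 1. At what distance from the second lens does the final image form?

Lens 1: 1/d_i1 = 1/f₁ − 1/d_o1 = 1/(23.7) − 1/(130) = 0.03450, so d_i1 = 28.98 cm.
The intermediate image is 28.98 cm to the right of lens 1, which is 37.8 − (28.98) = 8.820 cm to the left of lens 2, so d_o2 = +8.820 cm.
Lens 2: 1/d_i2 = 1/f₂ − 1/d_o2 = 1/(34.6) − 1/(8.820) = -0.08448, so d_i2 = -11.8 cm.
The final image is virtual, 11.8 cm to the left of lens 2 (overall magnification ≈ -0.30).

11.8 cm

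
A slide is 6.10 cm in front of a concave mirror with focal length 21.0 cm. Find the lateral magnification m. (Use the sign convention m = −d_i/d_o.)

1/d_i = 1/f − 1/d_o = 1/(21.00) − 1/(6.10) = -0.1163, so d_i = -8.597 cm.
m = −d_i/d_o = −(-8.597)/(6.10) = +1.41.
The image is virtual, upright and enlarged, behind the mirror.

m = +1.41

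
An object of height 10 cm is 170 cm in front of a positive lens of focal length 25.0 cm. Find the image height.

1/d_i = 1/f − 1/d_o = 1/(25.00) − 1/(170) = 0.03412, so d_i = 29.31 cm.
m = −d_i/d_o = -0.1724.
|h_i| = |m|·h_o = 0.1724 × 10 = 1.72 cm. The image is real, inverted and reduced, on the far side of the lens.

1.72 cm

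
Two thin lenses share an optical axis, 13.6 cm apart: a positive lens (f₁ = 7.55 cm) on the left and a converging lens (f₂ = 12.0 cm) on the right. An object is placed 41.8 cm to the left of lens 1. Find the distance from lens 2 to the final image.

6.91 cm

Lens 1: 1/d_i1 = 1/f₁ − 1/d_o1 = 1/(7.55) − 1/(41.8) = 0.1085, so d_i1 = 9.214 cm.
The intermediate image is 9.214 cm to the right of lens 1, which is 13.6 − (9.214) = 4.386 cm to the left of lens 2, so d_o2 = +4.386 cm.
Lens 2: 1/d_i2 = 1/f₂ − 1/d_o2 = 1/(12.0) − 1/(4.386) = -0.1447, so d_i2 = -6.91 cm.
The final image is virtual, 6.91 cm to the left of lens 2 (overall magnification ≈ -0.35).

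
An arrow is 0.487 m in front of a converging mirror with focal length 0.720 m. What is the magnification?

m = +3.09

1/d_i = 1/f − 1/d_o = 1/(0.7200) − 1/(0.487) = -0.6645, so d_i = -1.505 m.
m = −d_i/d_o = −(-1.505)/(0.487) = +3.09.
The image is virtual, upright and enlarged, behind the mirror.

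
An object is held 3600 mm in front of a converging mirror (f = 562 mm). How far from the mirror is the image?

666 mm

Mirror equation: 1/s_i = 1/f − 1/s_o = 1/(562.0) − 1/(3600) = 0.001779 − 0.0002778 = 0.001502, so s_i = 666 mm.
The image is real, inverted and reduced, in front of the mirror.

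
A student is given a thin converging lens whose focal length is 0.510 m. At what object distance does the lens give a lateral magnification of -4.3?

0.629 m

m = −d_i/d_o ⇒ d_i = −m·d_o.
1/f = 1/d_o + 1/d_i = 1/d_o − 1/(m·d_o) = (1 − 1/m)/d_o, so d_o = f(1 − 1/m) = (0.5100)(1 − 1/(-4.3)) = 0.629 m.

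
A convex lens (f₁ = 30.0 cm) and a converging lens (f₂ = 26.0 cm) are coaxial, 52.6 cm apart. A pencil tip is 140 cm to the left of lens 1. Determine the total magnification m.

Lens 1: 1/d_i1 = 1/(30.0) − 1/(140) = 0.02619, so d_i1 = 38.18 cm; m₁ = −d_i1/d_o1 = -0.2727.
d_o2 = 52.6 − (38.18) = 14.42 cm.
Lens 2: 1/d_i2 = 1/(26.0) − 1/(14.42) = -0.03089, so d_i2 = -32.38 cm; m₂ = −d_i2/d_o2 = +2.245.
m = m₁·m₂ = (-0.2727)(+2.245) = -0.612.

m = -0.612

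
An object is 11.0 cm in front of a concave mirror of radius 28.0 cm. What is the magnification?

m = +4.67

f = R/2 = 28.0/2 = 14.00 cm.
1/d_i = 1/f − 1/d_o = 1/(14.00) − 1/(11.0) = -0.01948, so d_i = -51.33 cm.
m = −d_i/d_o = −(-51.33)/(11.0) = +4.67.
The image is virtual, upright and enlarged, behind the mirror.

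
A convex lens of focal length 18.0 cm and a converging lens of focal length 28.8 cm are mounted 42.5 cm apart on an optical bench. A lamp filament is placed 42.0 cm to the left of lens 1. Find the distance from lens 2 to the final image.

17.8 cm

Lens 1: 1/d_i1 = 1/f₁ − 1/d_o1 = 1/(18.0) − 1/(42.0) = 0.03175, so d_i1 = 31.50 cm.
The intermediate image is 31.50 cm to the right of lens 1, which is 42.5 − (31.50) = 11.00 cm to the left of lens 2, so d_o2 = +11.00 cm.
Lens 2: 1/d_i2 = 1/f₂ − 1/d_o2 = 1/(28.8) − 1/(11.00) = -0.05619, so d_i2 = -17.8 cm.
The final image is virtual, 17.8 cm to the left of lens 2 (overall magnification ≈ -1.2).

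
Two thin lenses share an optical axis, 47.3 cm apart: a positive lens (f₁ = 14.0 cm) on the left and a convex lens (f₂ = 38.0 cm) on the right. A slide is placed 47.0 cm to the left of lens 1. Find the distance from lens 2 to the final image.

97.7 cm

Lens 1: 1/d_i1 = 1/f₁ − 1/d_o1 = 1/(14.0) − 1/(47.0) = 0.05015, so d_i1 = 19.94 cm.
The intermediate image is 19.94 cm to the right of lens 1, which is 47.3 − (19.94) = 27.36 cm to the left of lens 2, so d_o2 = +27.36 cm.
Lens 2: 1/d_i2 = 1/f₂ − 1/d_o2 = 1/(38.0) − 1/(27.36) = -0.01023, so d_i2 = -97.7 cm.
The final image is virtual, 97.7 cm to the left of lens 2 (overall magnification ≈ -1.5).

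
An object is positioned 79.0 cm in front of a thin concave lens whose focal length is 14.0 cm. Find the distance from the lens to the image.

11.9 cm

For a concave lens, f = -14.0 cm.
Thin-lens equation: 1/d_i = 1/f − 1/d_o = 1/(-14.00) − 1/(79.0) = -0.07143 − 0.01266 = -0.08409, so d_i = -11.9 cm.
The image is virtual, upright and reduced, on the same side as the object.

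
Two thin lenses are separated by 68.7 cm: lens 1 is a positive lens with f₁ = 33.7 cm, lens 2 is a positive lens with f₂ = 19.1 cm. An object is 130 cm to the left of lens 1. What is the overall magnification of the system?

Lens 1: 1/d_i1 = 1/(33.7) − 1/(130) = 0.02198, so d_i1 = 45.49 cm; m₁ = −d_i1/d_o1 = -0.3499.
d_o2 = 68.7 − (45.49) = 23.21 cm.
Lens 2: 1/d_i2 = 1/(19.1) − 1/(23.21) = 0.009271, so d_i2 = 107.9 cm; m₂ = −d_i2/d_o2 = -4.647.
m = m₁·m₂ = (-0.3499)(-4.647) = +1.63.

m = +1.63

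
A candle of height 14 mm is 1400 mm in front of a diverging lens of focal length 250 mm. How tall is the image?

2.12 mm

For a diverging lens, f = -250 mm.
1/d_i = 1/f − 1/d_o = 1/(-250.0) − 1/(1400) = -0.004714, so d_i = -212.1 mm.
m = −d_i/d_o = +0.1515.
|h_i| = |m|·h_o = 0.1515 × 14 = 2.12 mm. The image is virtual, upright and reduced, on the same side as the object.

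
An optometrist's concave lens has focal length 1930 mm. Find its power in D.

P = -0.518 D

For a concave lens, f = −1930 mm.
f = -193 cm = -1.93 m.
P = 1/f = 1/(-1.93 m) = -0.518 D.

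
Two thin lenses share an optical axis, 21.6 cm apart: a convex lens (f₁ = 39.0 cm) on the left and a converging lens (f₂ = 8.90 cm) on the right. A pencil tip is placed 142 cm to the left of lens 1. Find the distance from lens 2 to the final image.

6.97 cm

Lens 1: 1/d_i1 = 1/f₁ − 1/d_o1 = 1/(39.0) − 1/(142) = 0.01860, so d_i1 = 53.77 cm.
The intermediate image is 53.77 cm to the right of lens 1, which lies 32.17 cm to the right of lens 2 — a virtual object — so d_o2 = −32.17 cm.
Lens 2: 1/d_i2 = 1/f₂ − 1/d_o2 = 1/(8.90) − 1/(-32.17) = 0.1434, so d_i2 = 6.97 cm.
The final image is real, 6.97 cm to the right of lens 2 (overall magnification ≈ -0.082).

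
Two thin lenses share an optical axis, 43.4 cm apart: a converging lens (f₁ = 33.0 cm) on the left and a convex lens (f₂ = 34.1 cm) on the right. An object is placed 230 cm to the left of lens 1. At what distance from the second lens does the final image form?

5.68 cm

Lens 1: 1/d_i1 = 1/f₁ − 1/d_o1 = 1/(33.0) − 1/(230) = 0.02596, so d_i1 = 38.53 cm.
The intermediate image is 38.53 cm to the right of lens 1, which is 43.4 − (38.53) = 4.870 cm to the left of lens 2, so d_o2 = +4.870 cm.
Lens 2: 1/d_i2 = 1/f₂ − 1/d_o2 = 1/(34.1) − 1/(4.870) = -0.1760, so d_i2 = -5.68 cm.
The final image is virtual, 5.68 cm to the left of lens 2 (overall magnification ≈ -0.20).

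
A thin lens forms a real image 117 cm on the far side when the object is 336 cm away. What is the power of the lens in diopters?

d_i = +117 cm.
1/f = 1/d_o + 1/d_i = 1/(336) + 1/(117) = 0.01152 cm⁻¹.
f = 86.78 cm = 0.8678 m, so P = 1/f = +1.15 D.

P = +1.15 D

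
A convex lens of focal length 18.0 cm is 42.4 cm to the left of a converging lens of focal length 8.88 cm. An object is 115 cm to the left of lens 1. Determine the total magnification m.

m = +0.135

Lens 1: 1/d_i1 = 1/(18.0) − 1/(115) = 0.04686, so d_i1 = 21.34 cm; m₁ = −d_i1/d_o1 = -0.1856.
d_o2 = 42.4 − (21.34) = 21.06 cm.
Lens 2: 1/d_i2 = 1/(8.88) − 1/(21.06) = 0.06513, so d_i2 = 15.35 cm; m₂ = −d_i2/d_o2 = -0.7291.
m = m₁·m₂ = (-0.1856)(-0.7291) = +0.135.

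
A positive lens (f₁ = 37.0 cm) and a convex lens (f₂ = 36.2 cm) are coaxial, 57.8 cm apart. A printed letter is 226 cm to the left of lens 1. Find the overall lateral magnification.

Lens 1: 1/d_i1 = 1/(37.0) − 1/(226) = 0.02260, so d_i1 = 44.24 cm; m₁ = −d_i1/d_o1 = -0.1958.
d_o2 = 57.8 − (44.24) = 13.56 cm.
Lens 2: 1/d_i2 = 1/(36.2) − 1/(13.56) = -0.04612, so d_i2 = -21.68 cm; m₂ = −d_i2/d_o2 = +1.599.
m = m₁·m₂ = (-0.1958)(+1.599) = -0.313.

m = -0.313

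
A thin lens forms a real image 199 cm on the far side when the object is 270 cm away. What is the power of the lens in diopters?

d_i = +199 cm.
1/f = 1/d_o + 1/d_i = 1/(270) + 1/(199) = 0.008729 cm⁻¹.
f = 114.6 cm = 1.146 m, so P = 1/f = +0.873 D.

P = +0.873 D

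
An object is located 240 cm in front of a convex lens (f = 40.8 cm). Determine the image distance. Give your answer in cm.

49.2 cm

Thin-lens equation: 1/d_i = 1/f − 1/d_o = 1/(40.80) − 1/(240) = 0.02451 − 0.004167 = 0.02034, so d_i = 49.2 cm.
The image is real, inverted and reduced, on the far side of the lens.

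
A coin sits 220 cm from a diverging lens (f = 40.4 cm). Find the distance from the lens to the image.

34.1 cm

For a diverging lens, f = -40.4 cm.
Lens equation: 1/d_i = 1/f − 1/d_o = 1/(-40.40) − 1/(220) = -0.02475 − 0.004545 = -0.02930, so d_i = -34.1 cm.
The image is virtual, upright and reduced, on the same side as the object.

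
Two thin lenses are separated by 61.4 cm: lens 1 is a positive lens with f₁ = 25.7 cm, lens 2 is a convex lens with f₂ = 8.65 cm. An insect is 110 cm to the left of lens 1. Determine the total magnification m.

Lens 1: 1/d_i1 = 1/(25.7) − 1/(110) = 0.02982, so d_i1 = 33.53 cm; m₁ = −d_i1/d_o1 = -0.3048.
d_o2 = 61.4 − (33.53) = 27.87 cm.
Lens 2: 1/d_i2 = 1/(8.65) − 1/(27.87) = 0.07973, so d_i2 = 12.54 cm; m₂ = −d_i2/d_o2 = -0.4501.
m = m₁·m₂ = (-0.3048)(-0.4501) = +0.137.

m = +0.137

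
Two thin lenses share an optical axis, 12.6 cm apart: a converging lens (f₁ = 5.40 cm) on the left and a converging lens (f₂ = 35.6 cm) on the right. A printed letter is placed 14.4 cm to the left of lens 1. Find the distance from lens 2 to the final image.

4.46 cm

Lens 1: 1/d_i1 = 1/f₁ − 1/d_o1 = 1/(5.40) − 1/(14.4) = 0.1157, so d_i1 = 8.640 cm.
The intermediate image is 8.640 cm to the right of lens 1, which is 12.6 − (8.640) = 3.960 cm to the left of lens 2, so d_o2 = +3.960 cm.
Lens 2: 1/d_i2 = 1/f₂ − 1/d_o2 = 1/(35.6) − 1/(3.960) = -0.2244, so d_i2 = -4.46 cm.
The final image is virtual, 4.46 cm to the left of lens 2 (overall magnification ≈ -0.68).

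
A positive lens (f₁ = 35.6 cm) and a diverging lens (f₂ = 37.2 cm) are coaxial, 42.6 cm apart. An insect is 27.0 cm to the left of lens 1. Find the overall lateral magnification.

Lens 1: 1/d_i1 = 1/(35.6) − 1/(27.0) = -0.008947, so d_i1 = -111.8 cm; m₁ = −d_i1/d_o1 = +4.141.
d_o2 = 42.6 − (-111.8) = 154.4 cm.
f₂ = −37.2 cm (diverging).
Lens 2: 1/d_i2 = 1/(-37.2) − 1/(154.4) = -0.03336, so d_i2 = -29.98 cm; m₂ = −d_i2/d_o2 = +0.1942.
m = m₁·m₂ = (+4.141)(+0.1942) = +0.804.

m = +0.804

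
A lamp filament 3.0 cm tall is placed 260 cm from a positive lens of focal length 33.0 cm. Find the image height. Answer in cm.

1/d_i = 1/f − 1/d_o = 1/(33.00) − 1/(260) = 0.02646, so d_i = 37.80 cm.
m = −d_i/d_o = -0.1454.
|h_i| = |m|·h_o = 0.1454 × 3.0 = 0.436 cm. The image is real, inverted and reduced, on the far side of the lens.

0.436 cm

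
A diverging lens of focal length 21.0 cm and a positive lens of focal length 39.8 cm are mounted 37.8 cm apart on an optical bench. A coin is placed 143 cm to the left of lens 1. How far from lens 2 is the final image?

Lens 1 is diverging, so f₁ = −21.0 cm.
Lens 1: 1/d_i1 = 1/f₁ − 1/d_o1 = 1/(-21.0) − 1/(143) = -0.05461, so d_i1 = -18.31 cm.
The intermediate image is 18.31 cm to the left of lens 1 (virtual), which is 37.8 − (-18.31) = 56.11 cm to the left of lens 2, so d_o2 = +56.11 cm.
Lens 2: 1/d_i2 = 1/f₂ − 1/d_o2 = 1/(39.8) − 1/(56.11) = 0.007303, so d_i2 = 137 cm.
The final image is real, 137 cm to the right of lens 2 (overall magnification ≈ -0.31).

137 cm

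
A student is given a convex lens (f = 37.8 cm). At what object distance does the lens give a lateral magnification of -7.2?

43.0 cm

m = −d_i/d_o ⇒ d_i = −m·d_o.
1/f = 1/d_o + 1/d_i = 1/d_o − 1/(m·d_o) = (1 − 1/m)/d_o, so d_o = f(1 − 1/m) = (37.80)(1 − 1/(-7.2)) = 43.0 cm.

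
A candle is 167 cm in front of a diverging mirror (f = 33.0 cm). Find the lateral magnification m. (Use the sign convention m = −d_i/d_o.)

m = +0.165

For a diverging mirror, f = -33.0 cm.
1/d_i = 1/f − 1/d_o = 1/(-33.00) − 1/(167) = -0.03629, so d_i = -27.55 cm.
m = −d_i/d_o = −(-27.55)/(167) = +0.165.
The image is virtual, upright and reduced, behind the mirror.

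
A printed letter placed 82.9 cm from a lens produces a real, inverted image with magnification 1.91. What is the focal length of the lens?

f = 54.4 cm (converging)

m = −d_i/d_o ⇒ d_i = −m·d_o = −(-1.91)·(82.9) = 158.3 cm.
1/f = 1/d_o + 1/d_i = 1/(82.9) + 1/(158.3) = 0.01838, so f = 54.4 cm.
Since f is positive, the lens is converging.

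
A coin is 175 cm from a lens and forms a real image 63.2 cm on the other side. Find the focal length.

Real image ⇒ d_i = +63.2 cm.
1/f = 1/d_o + 1/d_i = 1/(175) + 1/(63.2) = 0.02154, so f = 46.4 cm.
Since f is positive, the lens is converging.

f = 46.4 cm (converging)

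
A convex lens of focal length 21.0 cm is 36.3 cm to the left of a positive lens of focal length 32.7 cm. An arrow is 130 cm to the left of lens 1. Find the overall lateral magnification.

m = -0.294

Lens 1: 1/d_i1 = 1/(21.0) − 1/(130) = 0.03993, so d_i1 = 25.05 cm; m₁ = −d_i1/d_o1 = -0.1927.
d_o2 = 36.3 − (25.05) = 11.25 cm.
Lens 2: 1/d_i2 = 1/(32.7) − 1/(11.25) = -0.05831, so d_i2 = -17.15 cm; m₂ = −d_i2/d_o2 = +1.524.
m = m₁·m₂ = (-0.1927)(+1.524) = -0.294.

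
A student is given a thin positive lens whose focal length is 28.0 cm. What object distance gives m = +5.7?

23.1 cm

m = −d_i/d_o ⇒ d_i = −m·d_o.
1/f = 1/d_o + 1/d_i = 1/d_o − 1/(m·d_o) = (1 − 1/m)/d_o, so d_o = f(1 − 1/m) = (28.00)(1 − 1/(+5.7)) = 23.1 cm.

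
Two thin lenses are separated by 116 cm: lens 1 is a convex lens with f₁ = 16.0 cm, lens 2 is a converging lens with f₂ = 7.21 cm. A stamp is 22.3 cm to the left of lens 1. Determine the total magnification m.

Lens 1: 1/d_i1 = 1/(16.0) − 1/(22.3) = 0.01766, so d_i1 = 56.63 cm; m₁ = −d_i1/d_o1 = -2.539.
d_o2 = 116 − (56.63) = 59.37 cm.
Lens 2: 1/d_i2 = 1/(7.21) − 1/(59.37) = 0.1219, so d_i2 = 8.207 cm; m₂ = −d_i2/d_o2 = -0.1382.
m = m₁·m₂ = (-2.539)(-0.1382) = +0.351.

m = +0.351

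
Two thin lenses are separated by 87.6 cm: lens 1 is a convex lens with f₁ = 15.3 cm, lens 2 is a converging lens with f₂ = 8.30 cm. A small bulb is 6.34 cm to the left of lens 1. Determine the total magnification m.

Lens 1: 1/d_i1 = 1/(15.3) − 1/(6.34) = -0.09237, so d_i1 = -10.83 cm; m₁ = −d_i1/d_o1 = +1.708.
d_o2 = 87.6 − (-10.83) = 98.43 cm.
Lens 2: 1/d_i2 = 1/(8.30) − 1/(98.43) = 0.1103, so d_i2 = 9.064 cm; m₂ = −d_i2/d_o2 = -0.09209.
m = m₁·m₂ = (+1.708)(-0.09209) = -0.157.

m = -0.157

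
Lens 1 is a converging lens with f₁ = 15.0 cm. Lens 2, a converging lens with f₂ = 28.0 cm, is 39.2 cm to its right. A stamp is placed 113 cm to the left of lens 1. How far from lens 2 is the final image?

101 cm

Lens 1: 1/d_i1 = 1/f₁ − 1/d_o1 = 1/(15.0) − 1/(113) = 0.05782, so d_i1 = 17.30 cm.
The intermediate image is 17.30 cm to the right of lens 1, which is 39.2 − (17.30) = 21.90 cm to the left of lens 2, so d_o2 = +21.90 cm.
Lens 2: 1/d_i2 = 1/f₂ − 1/d_o2 = 1/(28.0) − 1/(21.90) = -0.009948, so d_i2 = -101 cm.
The final image is virtual, 101 cm to the left of lens 2 (overall magnification ≈ -0.70).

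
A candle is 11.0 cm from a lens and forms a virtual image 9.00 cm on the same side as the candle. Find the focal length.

Virtual image ⇒ d_i = −9.00 cm.
1/f = 1/d_o + 1/d_i = 1/(11.0) + 1/(-9.00) = -0.02020, so f = -49.5 cm.
Since f is negative, the lens is diverging.

f = -49.5 cm (diverging)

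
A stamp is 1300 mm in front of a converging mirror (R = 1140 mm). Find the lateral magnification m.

f = R/2 = 1140/2 = 570.0 mm.
1/d_i = 1/f − 1/d_o = 1/(570.0) − 1/(1300) = 0.0009852, so d_i = 1015 mm.
m = −d_i/d_o = −(1015)/(1300) = -0.781.
The image is real, inverted and reduced, in front of the mirror.

m = -0.781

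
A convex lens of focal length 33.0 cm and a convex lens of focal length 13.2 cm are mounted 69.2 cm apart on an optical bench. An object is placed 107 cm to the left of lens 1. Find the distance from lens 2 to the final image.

34.2 cm

Lens 1: 1/d_i1 = 1/f₁ − 1/d_o1 = 1/(33.0) − 1/(107) = 0.02096, so d_i1 = 47.72 cm.
The intermediate image is 47.72 cm to the right of lens 1, which is 69.2 − (47.72) = 21.48 cm to the left of lens 2, so d_o2 = +21.48 cm.
Lens 2: 1/d_i2 = 1/f₂ − 1/d_o2 = 1/(13.2) − 1/(21.48) = 0.02920, so d_i2 = 34.2 cm.
The final image is real, 34.2 cm to the right of lens 2 (overall magnification ≈ 0.71).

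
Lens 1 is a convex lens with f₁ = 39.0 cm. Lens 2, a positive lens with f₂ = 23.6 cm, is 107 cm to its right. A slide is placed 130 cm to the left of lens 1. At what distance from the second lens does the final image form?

Lens 1: 1/d_i1 = 1/f₁ − 1/d_o1 = 1/(39.0) − 1/(130) = 0.01795, so d_i1 = 55.71 cm.
The intermediate image is 55.71 cm to the right of lens 1, which is 107 − (55.71) = 51.29 cm to the left of lens 2, so d_o2 = +51.29 cm.
Lens 2: 1/d_i2 = 1/f₂ − 1/d_o2 = 1/(23.6) − 1/(51.29) = 0.02288, so d_i2 = 43.7 cm.
The final image is real, 43.7 cm to the right of lens 2 (overall magnification ≈ 0.37).

43.7 cm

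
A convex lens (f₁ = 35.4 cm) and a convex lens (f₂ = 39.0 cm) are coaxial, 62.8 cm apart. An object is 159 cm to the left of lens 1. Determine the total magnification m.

Lens 1: 1/d_i1 = 1/(35.4) − 1/(159) = 0.02196, so d_i1 = 45.54 cm; m₁ = −d_i1/d_o1 = -0.2864.
d_o2 = 62.8 − (45.54) = 17.26 cm.
Lens 2: 1/d_i2 = 1/(39.0) − 1/(17.26) = -0.03230, so d_i2 = -30.96 cm; m₂ = −d_i2/d_o2 = +1.794.
m = m₁·m₂ = (-0.2864)(+1.794) = -0.514.

m = -0.514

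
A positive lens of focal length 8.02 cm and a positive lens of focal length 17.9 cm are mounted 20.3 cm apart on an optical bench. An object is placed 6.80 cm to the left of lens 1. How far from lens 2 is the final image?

24.7 cm

Lens 1: 1/d_i1 = 1/f₁ − 1/d_o1 = 1/(8.02) − 1/(6.80) = -0.02237, so d_i1 = -44.70 cm.
The intermediate image is 44.70 cm to the left of lens 1 (virtual), which is 20.3 − (-44.70) = 65.00 cm to the left of lens 2, so d_o2 = +65.00 cm.
Lens 2: 1/d_i2 = 1/f₂ − 1/d_o2 = 1/(17.9) − 1/(65.00) = 0.04048, so d_i2 = 24.7 cm.
The final image is real, 24.7 cm to the right of lens 2 (overall magnification ≈ -2.5).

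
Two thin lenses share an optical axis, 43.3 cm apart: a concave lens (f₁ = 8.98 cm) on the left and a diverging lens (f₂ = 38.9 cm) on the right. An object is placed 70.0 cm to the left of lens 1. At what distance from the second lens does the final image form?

22.1 cm

Lens 1 is diverging, so f₁ = −8.98 cm.
Lens 1: 1/d_i1 = 1/f₁ − 1/d_o1 = 1/(-8.98) − 1/(70.0) = -0.1256, so d_i1 = -7.959 cm.
The intermediate image is 7.959 cm to the left of lens 1 (virtual), which is 43.3 − (-7.959) = 51.26 cm to the left of lens 2, so d_o2 = +51.26 cm.
Lens 2 is diverging, so f₂ = −38.9 cm.
Lens 2: 1/d_i2 = 1/f₂ − 1/d_o2 = 1/(-38.9) − 1/(51.26) = -0.04522, so d_i2 = -22.1 cm.
The final image is virtual, 22.1 cm to the left of lens 2 (overall magnification ≈ 0.049).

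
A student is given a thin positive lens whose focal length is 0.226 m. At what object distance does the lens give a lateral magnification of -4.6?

0.275 m

m = −d_i/d_o ⇒ d_i = −m·d_o.
1/f = 1/d_o + 1/d_i = 1/d_o − 1/(m·d_o) = (1 − 1/m)/d_o, so d_o = f(1 − 1/m) = (0.2260)(1 − 1/(-4.6)) = 0.275 m.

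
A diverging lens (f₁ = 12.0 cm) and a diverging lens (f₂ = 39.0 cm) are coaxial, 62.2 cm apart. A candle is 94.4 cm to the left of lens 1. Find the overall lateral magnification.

m = +0.0393

f₁ = −12.0 cm (diverging).
Lens 1: 1/d_i1 = 1/(-12.0) − 1/(94.4) = -0.09393, so d_i1 = -10.65 cm; m₁ = −d_i1/d_o1 = +0.1128.
d_o2 = 62.2 − (-10.65) = 72.85 cm.
f₂ = −39.0 cm (diverging).
Lens 2: 1/d_i2 = 1/(-39.0) − 1/(72.85) = -0.03937, so d_i2 = -25.40 cm; m₂ = −d_i2/d_o2 = +0.3487.
m = m₁·m₂ = (+0.1128)(+0.3487) = +0.0393.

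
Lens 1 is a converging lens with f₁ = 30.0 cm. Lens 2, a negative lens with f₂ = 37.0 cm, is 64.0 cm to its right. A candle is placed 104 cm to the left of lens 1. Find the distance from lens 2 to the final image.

13.7 cm

Lens 1: 1/d_i1 = 1/f₁ − 1/d_o1 = 1/(30.0) − 1/(104) = 0.02372, so d_i1 = 42.16 cm.
The intermediate image is 42.16 cm to the right of lens 1, which is 64.0 − (42.16) = 21.84 cm to the left of lens 2, so d_o2 = +21.84 cm.
Lens 2 is diverging, so f₂ = −37.0 cm.
Lens 2: 1/d_i2 = 1/f₂ − 1/d_o2 = 1/(-37.0) − 1/(21.84) = -0.07281, so d_i2 = -13.7 cm.
The final image is virtual, 13.7 cm to the left of lens 2 (overall magnification ≈ -0.25).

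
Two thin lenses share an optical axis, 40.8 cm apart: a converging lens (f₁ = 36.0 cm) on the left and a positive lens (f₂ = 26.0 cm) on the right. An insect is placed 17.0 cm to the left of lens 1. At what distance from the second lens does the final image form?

40.4 cm

Lens 1: 1/d_i1 = 1/f₁ − 1/d_o1 = 1/(36.0) − 1/(17.0) = -0.03105, so d_i1 = -32.21 cm.
The intermediate image is 32.21 cm to the left of lens 1 (virtual), which is 40.8 − (-32.21) = 73.01 cm to the left of lens 2, so d_o2 = +73.01 cm.
Lens 2: 1/d_i2 = 1/f₂ − 1/d_o2 = 1/(26.0) − 1/(73.01) = 0.02476, so d_i2 = 40.4 cm.
The final image is real, 40.4 cm to the right of lens 2 (overall magnification ≈ -1.0).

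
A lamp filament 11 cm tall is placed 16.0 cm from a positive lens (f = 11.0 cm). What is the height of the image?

1/d_i = 1/f − 1/d_o = 1/(11.00) − 1/(16.0) = 0.02841, so d_i = 35.20 cm.
m = −d_i/d_o = -2.200.
|h_i| = |m|·h_o = 2.200 × 11 = 24.2 cm. The image is real, inverted and enlarged, on the far side of the lens.

24.2 cm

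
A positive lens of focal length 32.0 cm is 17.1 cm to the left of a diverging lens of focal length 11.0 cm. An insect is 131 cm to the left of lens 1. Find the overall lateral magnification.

m = +0.250

Lens 1: 1/d_i1 = 1/(32.0) − 1/(131) = 0.02362, so d_i1 = 42.34 cm; m₁ = −d_i1/d_o1 = -0.3232.
d_o2 = 17.1 − (42.34) = -25.24 cm (virtual object).
f₂ = −11.0 cm (diverging).
Lens 2: 1/d_i2 = 1/(-11.0) − 1/(-25.24) = -0.05129, so d_i2 = -19.50 cm; m₂ = −d_i2/d_o2 = -0.7725.
m = m₁·m₂ = (-0.3232)(-0.7725) = +0.250.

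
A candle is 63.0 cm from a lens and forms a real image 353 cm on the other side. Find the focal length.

Real image ⇒ d_i = +353 cm.
1/f = 1/d_o + 1/d_i = 1/(63.0) + 1/(353) = 0.01871, so f = 53.5 cm.
Since f is positive, the lens is converging.

f = 53.5 cm (converging)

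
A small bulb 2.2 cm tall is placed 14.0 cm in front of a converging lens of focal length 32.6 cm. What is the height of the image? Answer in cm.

1/d_i = 1/f − 1/d_o = 1/(32.60) − 1/(14.0) = -0.04075, so d_i = -24.54 cm.
m = −d_i/d_o = +1.753.
|h_i| = |m|·h_o = 1.753 × 2.2 = 3.86 cm. The image is virtual, upright and enlarged, on the same side as the object.

3.86 cm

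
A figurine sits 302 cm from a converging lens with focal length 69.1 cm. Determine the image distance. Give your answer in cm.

Thin-lens equation: 1/s_i = 1/f − 1/s_o = 1/(69.10) − 1/(302) = 0.01447 − 0.003311 = 0.01116, so s_i = 89.6 cm.
The image is real, inverted and reduced, on the far side of the lens.

89.6 cm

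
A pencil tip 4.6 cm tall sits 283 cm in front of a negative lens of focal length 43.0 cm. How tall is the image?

0.607 cm

For a negative lens, f = -43.0 cm.
1/d_i = 1/f − 1/d_o = 1/(-43.00) − 1/(283) = -0.02679, so d_i = -37.33 cm.
m = −d_i/d_o = +0.1319.
|h_i| = |m|·h_o = 0.1319 × 4.6 = 0.607 cm. The image is virtual, upright and reduced, on the same side as the object.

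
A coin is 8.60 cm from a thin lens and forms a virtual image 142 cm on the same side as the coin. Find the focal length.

f = 9.15 cm (converging)

Virtual image ⇒ d_i = −142 cm.
1/f = 1/d_o + 1/d_i = 1/(8.60) + 1/(-142) = 0.1092, so f = 9.15 cm.
Since f is positive, the thin lens is converging.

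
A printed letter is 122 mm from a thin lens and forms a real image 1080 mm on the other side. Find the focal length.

Real image ⇒ d_i = +1080 mm.
1/f = 1/d_o + 1/d_i = 1/(122) + 1/(1080) = 0.009123, so f = 110 mm.
Since f is positive, the thin lens is converging.

f = 110 mm (converging)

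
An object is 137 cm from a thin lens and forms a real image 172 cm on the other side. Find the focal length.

f = 76.3 cm (converging)

Real image ⇒ d_i = +172 cm.
1/f = 1/d_o + 1/d_i = 1/(137) + 1/(172) = 0.01311, so f = 76.3 cm.
Since f is positive, the thin lens is converging.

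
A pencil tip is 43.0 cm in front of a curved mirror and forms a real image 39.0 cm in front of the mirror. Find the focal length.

Real image ⇒ d_i = +39.0 cm.
1/f = 1/d_o + 1/d_i = 1/(43.0) + 1/(39.0) = 0.04890, so f = 20.5 cm.
Since f is positive, the curved mirror is concave.

f = 20.5 cm (concave)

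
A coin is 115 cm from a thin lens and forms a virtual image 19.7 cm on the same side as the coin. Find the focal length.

Virtual image ⇒ d_i = −19.7 cm.
1/f = 1/d_o + 1/d_i = 1/(115) + 1/(-19.7) = -0.04207, so f = -23.8 cm.
Since f is negative, the thin lens is diverging.

f = -23.8 cm (diverging)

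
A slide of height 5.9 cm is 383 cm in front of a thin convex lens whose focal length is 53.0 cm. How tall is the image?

1/d_i = 1/f − 1/d_o = 1/(53.00) − 1/(383) = 0.01626, so d_i = 61.51 cm.
m = −d_i/d_o = -0.1606.
|h_i| = |m|·h_o = 0.1606 × 5.9 = 0.948 cm. The image is real, inverted and reduced, on the far side of the lens.

0.948 cm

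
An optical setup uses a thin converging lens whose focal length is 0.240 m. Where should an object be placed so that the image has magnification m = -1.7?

m = −d_i/d_o ⇒ d_i = −m·d_o.
1/f = 1/d_o + 1/d_i = 1/d_o − 1/(m·d_o) = (1 − 1/m)/d_o, so d_o = f(1 − 1/m) = (0.2400)(1 − 1/(-1.7)) = 0.381 m.

0.381 m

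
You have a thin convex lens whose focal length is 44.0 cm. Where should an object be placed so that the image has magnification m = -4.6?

53.6 cm

m = −d_i/d_o ⇒ d_i = −m·d_o.
1/f = 1/d_o + 1/d_i = 1/d_o − 1/(m·d_o) = (1 − 1/m)/d_o, so d_o = f(1 − 1/m) = (44.00)(1 − 1/(-4.6)) = 53.6 cm.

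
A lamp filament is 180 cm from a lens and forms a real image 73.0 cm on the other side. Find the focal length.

f = 51.9 cm (converging)

Real image ⇒ d_i = +73.0 cm.
1/f = 1/d_o + 1/d_i = 1/(180) + 1/(73.0) = 0.01925, so f = 51.9 cm.
Since f is positive, the lens is converging.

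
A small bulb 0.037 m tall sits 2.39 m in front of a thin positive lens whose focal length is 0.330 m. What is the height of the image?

1/d_i = 1/f − 1/d_o = 1/(0.3300) − 1/(2.39) = 2.612, so d_i = 0.3829 m.
m = −d_i/d_o = -0.1602.
|h_i| = |m|·h_o = 0.1602 × 0.037 = 0.00593 m. The image is real, inverted and reduced, on the far side of the lens.

0.00593 m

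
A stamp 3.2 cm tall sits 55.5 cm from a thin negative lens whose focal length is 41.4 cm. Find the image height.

For a negative lens, f = -41.4 cm.
1/d_i = 1/f − 1/d_o = 1/(-41.40) − 1/(55.5) = -0.04217, so d_i = -23.71 cm.
m = −d_i/d_o = +0.4272.
|h_i| = |m|·h_o = 0.4272 × 3.2 = 1.37 cm. The image is virtual, upright and reduced, on the same side as the object.

1.37 cm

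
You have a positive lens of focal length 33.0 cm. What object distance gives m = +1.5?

11.0 cm

m = −d_i/d_o ⇒ d_i = −m·d_o.
1/f = 1/d_o + 1/d_i = 1/d_o − 1/(m·d_o) = (1 − 1/m)/d_o, so d_o = f(1 − 1/m) = (33.00)(1 − 1/(+1.5)) = 11.0 cm.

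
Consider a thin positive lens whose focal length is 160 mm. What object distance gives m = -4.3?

197 mm

m = −d_i/d_o ⇒ d_i = −m·d_o.
1/f = 1/d_o + 1/d_i = 1/d_o − 1/(m·d_o) = (1 − 1/m)/d_o, so d_o = f(1 − 1/m) = (160.0)(1 − 1/(-4.3)) = 197 mm.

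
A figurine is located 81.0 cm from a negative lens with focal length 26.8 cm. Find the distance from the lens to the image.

For a negative lens, f = -26.8 cm.
Lens equation: 1/q = 1/f − 1/p = 1/(-26.80) − 1/(81.0) = -0.03731 − 0.01235 = -0.04966, so q = -20.1 cm.
The image is virtual, upright and reduced, on the same side as the object.

20.1 cm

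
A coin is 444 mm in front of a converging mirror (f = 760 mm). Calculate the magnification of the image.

m = +2.41

1/d_i = 1/f − 1/d_o = 1/(760.0) − 1/(444) = -0.0009365, so d_i = -1068 mm.
m = −d_i/d_o = −(-1068)/(444) = +2.41.
The image is virtual, upright and enlarged, behind the mirror.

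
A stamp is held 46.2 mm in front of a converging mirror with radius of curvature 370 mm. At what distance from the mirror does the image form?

f = R/2 = 370/2 = 185.0 mm.
Mirror equation: 1/q = 1/f − 1/p = 1/(185.0) − 1/(46.2) = 0.005405 − 0.02165 = -0.01624, so q = -61.6 mm.
The image is virtual, upright and enlarged, behind the mirror.

61.6 mm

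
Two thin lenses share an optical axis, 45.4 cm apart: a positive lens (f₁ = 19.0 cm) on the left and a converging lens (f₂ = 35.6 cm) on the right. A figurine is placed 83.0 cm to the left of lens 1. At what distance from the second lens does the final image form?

49.8 cm

Lens 1: 1/d_i1 = 1/f₁ − 1/d_o1 = 1/(19.0) − 1/(83.0) = 0.04058, so d_i1 = 24.64 cm.
The intermediate image is 24.64 cm to the right of lens 1, which is 45.4 − (24.64) = 20.76 cm to the left of lens 2, so d_o2 = +20.76 cm.
Lens 2: 1/d_i2 = 1/f₂ − 1/d_o2 = 1/(35.6) − 1/(20.76) = -0.02008, so d_i2 = -49.8 cm.
The final image is virtual, 49.8 cm to the left of lens 2 (overall magnification ≈ -0.71).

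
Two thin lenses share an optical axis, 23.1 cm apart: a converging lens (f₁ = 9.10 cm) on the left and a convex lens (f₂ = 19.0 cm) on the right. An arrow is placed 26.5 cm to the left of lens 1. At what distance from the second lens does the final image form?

18.0 cm

Lens 1: 1/d_i1 = 1/f₁ − 1/d_o1 = 1/(9.10) − 1/(26.5) = 0.07215, so d_i1 = 13.86 cm.
The intermediate image is 13.86 cm to the right of lens 1, which is 23.1 − (13.86) = 9.240 cm to the left of lens 2, so d_o2 = +9.240 cm.
Lens 2: 1/d_i2 = 1/f₂ − 1/d_o2 = 1/(19.0) − 1/(9.240) = -0.05559, so d_i2 = -18.0 cm.
The final image is virtual, 18.0 cm to the left of lens 2 (overall magnification ≈ -1.0).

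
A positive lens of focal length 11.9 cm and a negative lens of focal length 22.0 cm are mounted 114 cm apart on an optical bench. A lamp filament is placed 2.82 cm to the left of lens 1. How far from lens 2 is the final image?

18.5 cm

Lens 1: 1/d_i1 = 1/f₁ − 1/d_o1 = 1/(11.9) − 1/(2.82) = -0.2706, so d_i1 = -3.696 cm.
The intermediate image is 3.696 cm to the left of lens 1 (virtual), which is 114 − (-3.696) = 117.7 cm to the left of lens 2, so d_o2 = +117.7 cm.
Lens 2 is diverging, so f₂ = −22.0 cm.
Lens 2: 1/d_i2 = 1/f₂ − 1/d_o2 = 1/(-22.0) − 1/(117.7) = -0.05395, so d_i2 = -18.5 cm.
The final image is virtual, 18.5 cm to the left of lens 2 (overall magnification ≈ 0.21).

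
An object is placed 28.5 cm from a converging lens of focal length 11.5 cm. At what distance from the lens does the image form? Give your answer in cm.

19.3 cm

Lens equation: 1/s_i = 1/f − 1/s_o = 1/(11.50) − 1/(28.5) = 0.08696 − 0.03509 = 0.05187, so s_i = 19.3 cm.
The image is real, inverted and reduced, on the far side of the lens.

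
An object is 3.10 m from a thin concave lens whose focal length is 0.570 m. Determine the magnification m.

m = +0.155

For a concave lens, f = -0.570 m.
1/d_i = 1/f − 1/d_o = 1/(-0.5700) − 1/(3.10) = -2.077, so d_i = -0.4815 m.
m = −d_i/d_o = −(-0.4815)/(3.10) = +0.155.
The image is virtual, upright and reduced, on the same side as the object.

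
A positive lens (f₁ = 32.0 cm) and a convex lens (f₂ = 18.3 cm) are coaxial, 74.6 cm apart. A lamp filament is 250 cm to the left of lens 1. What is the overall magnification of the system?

Lens 1: 1/d_i1 = 1/(32.0) − 1/(250) = 0.02725, so d_i1 = 36.70 cm; m₁ = −d_i1/d_o1 = -0.1468.
d_o2 = 74.6 − (36.70) = 37.90 cm.
Lens 2: 1/d_i2 = 1/(18.3) − 1/(37.90) = 0.02826, so d_i2 = 35.39 cm; m₂ = −d_i2/d_o2 = -0.9337.
m = m₁·m₂ = (-0.1468)(-0.9337) = +0.137.

m = +0.137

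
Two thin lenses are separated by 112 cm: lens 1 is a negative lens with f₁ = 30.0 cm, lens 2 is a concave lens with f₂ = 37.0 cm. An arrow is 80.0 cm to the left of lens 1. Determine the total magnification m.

f₁ = −30.0 cm (diverging).
Lens 1: 1/d_i1 = 1/(-30.0) − 1/(80.0) = -0.04583, so d_i1 = -21.82 cm; m₁ = −d_i1/d_o1 = +0.2727.
d_o2 = 112 − (-21.82) = 133.8 cm.
f₂ = −37.0 cm (diverging).
Lens 2: 1/d_i2 = 1/(-37.0) − 1/(133.8) = -0.03450, so d_i2 = -28.98 cm; m₂ = −d_i2/d_o2 = +0.2166.
m = m₁·m₂ = (+0.2727)(+0.2166) = +0.0591.

m = +0.0591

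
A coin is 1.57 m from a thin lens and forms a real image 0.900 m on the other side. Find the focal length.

f = 0.572 m (converging)

Real image ⇒ d_i = +0.900 m.
1/f = 1/d_o + 1/d_i = 1/(1.57) + 1/(0.900) = 1.748, so f = 0.572 m.
Since f is positive, the thin lens is converging.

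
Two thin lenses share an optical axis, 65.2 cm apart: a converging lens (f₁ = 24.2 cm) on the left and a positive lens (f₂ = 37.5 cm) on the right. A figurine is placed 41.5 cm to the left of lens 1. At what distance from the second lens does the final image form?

8.83 cm

Lens 1: 1/d_i1 = 1/f₁ − 1/d_o1 = 1/(24.2) − 1/(41.5) = 0.01723, so d_i1 = 58.05 cm.
The intermediate image is 58.05 cm to the right of lens 1, which is 65.2 − (58.05) = 7.150 cm to the left of lens 2, so d_o2 = +7.150 cm.
Lens 2: 1/d_i2 = 1/f₂ − 1/d_o2 = 1/(37.5) − 1/(7.150) = -0.1132, so d_i2 = -8.83 cm.
The final image is virtual, 8.83 cm to the left of lens 2 (overall magnification ≈ -1.7).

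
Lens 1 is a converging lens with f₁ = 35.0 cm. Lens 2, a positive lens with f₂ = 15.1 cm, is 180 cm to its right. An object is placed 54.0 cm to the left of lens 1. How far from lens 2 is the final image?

18.6 cm

Lens 1: 1/d_i1 = 1/f₁ − 1/d_o1 = 1/(35.0) − 1/(54.0) = 0.01005, so d_i1 = 99.47 cm.
The intermediate image is 99.47 cm to the right of lens 1, which is 180 − (99.47) = 80.53 cm to the left of lens 2, so d_o2 = +80.53 cm.
Lens 2: 1/d_i2 = 1/f₂ − 1/d_o2 = 1/(15.1) − 1/(80.53) = 0.05381, so d_i2 = 18.6 cm.
The final image is real, 18.6 cm to the right of lens 2 (overall magnification ≈ 0.43).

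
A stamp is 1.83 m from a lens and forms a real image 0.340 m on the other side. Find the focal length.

Real image ⇒ d_i = +0.340 m.
1/f = 1/d_o + 1/d_i = 1/(1.83) + 1/(0.340) = 3.488, so f = 0.287 m.
Since f is positive, the lens is converging.

f = 0.287 m (converging)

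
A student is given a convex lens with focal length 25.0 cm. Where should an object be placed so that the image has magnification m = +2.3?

m = −d_i/d_o ⇒ d_i = −m·d_o.
1/f = 1/d_o + 1/d_i = 1/d_o − 1/(m·d_o) = (1 − 1/m)/d_o, so d_o = f(1 − 1/m) = (25.00)(1 − 1/(+2.3)) = 14.1 cm.

14.1 cm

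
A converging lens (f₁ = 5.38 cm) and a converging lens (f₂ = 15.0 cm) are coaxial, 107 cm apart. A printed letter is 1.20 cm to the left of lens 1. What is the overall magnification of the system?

Lens 1: 1/d_i1 = 1/(5.38) − 1/(1.20) = -0.6475, so d_i1 = -1.544 cm; m₁ = −d_i1/d_o1 = +1.287.
d_o2 = 107 − (-1.544) = 108.5 cm.
Lens 2: 1/d_i2 = 1/(15.0) − 1/(108.5) = 0.05745, so d_i2 = 17.41 cm; m₂ = −d_i2/d_o2 = -0.1604.
m = m₁·m₂ = (+1.287)(-0.1604) = -0.206.

m = -0.206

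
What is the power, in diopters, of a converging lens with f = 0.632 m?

P = +1.58 D

P = 1/f = 1/(0.632 m) = +1.58 D.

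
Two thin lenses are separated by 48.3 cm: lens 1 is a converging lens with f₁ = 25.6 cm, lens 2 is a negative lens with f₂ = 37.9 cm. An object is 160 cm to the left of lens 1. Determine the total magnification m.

Lens 1: 1/d_i1 = 1/(25.6) − 1/(160) = 0.03281, so d_i1 = 30.48 cm; m₁ = −d_i1/d_o1 = -0.1905.
d_o2 = 48.3 − (30.48) = 17.82 cm.
f₂ = −37.9 cm (diverging).
Lens 2: 1/d_i2 = 1/(-37.9) − 1/(17.82) = -0.08250, so d_i2 = -12.12 cm; m₂ = −d_i2/d_o2 = +0.6802.
m = m₁·m₂ = (-0.1905)(+0.6802) = -0.130.

m = -0.130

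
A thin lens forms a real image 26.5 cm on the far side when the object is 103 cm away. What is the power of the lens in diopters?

P = +4.74 D

d_i = +26.5 cm.
1/f = 1/d_o + 1/d_i = 1/(103) + 1/(26.5) = 0.04744 cm⁻¹.
f = 21.08 cm = 0.2108 m, so P = 1/f = +4.74 D.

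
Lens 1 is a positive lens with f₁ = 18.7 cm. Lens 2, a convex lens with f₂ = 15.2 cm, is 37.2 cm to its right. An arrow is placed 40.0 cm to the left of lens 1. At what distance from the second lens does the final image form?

2.41 cm

Lens 1: 1/d_i1 = 1/f₁ − 1/d_o1 = 1/(18.7) − 1/(40.0) = 0.02848, so d_i1 = 35.12 cm.
The intermediate image is 35.12 cm to the right of lens 1, which is 37.2 − (35.12) = 2.080 cm to the left of lens 2, so d_o2 = +2.080 cm.
Lens 2: 1/d_i2 = 1/f₂ − 1/d_o2 = 1/(15.2) − 1/(2.080) = -0.4150, so d_i2 = -2.41 cm.
The final image is virtual, 2.41 cm to the left of lens 2 (overall magnification ≈ -1.0).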